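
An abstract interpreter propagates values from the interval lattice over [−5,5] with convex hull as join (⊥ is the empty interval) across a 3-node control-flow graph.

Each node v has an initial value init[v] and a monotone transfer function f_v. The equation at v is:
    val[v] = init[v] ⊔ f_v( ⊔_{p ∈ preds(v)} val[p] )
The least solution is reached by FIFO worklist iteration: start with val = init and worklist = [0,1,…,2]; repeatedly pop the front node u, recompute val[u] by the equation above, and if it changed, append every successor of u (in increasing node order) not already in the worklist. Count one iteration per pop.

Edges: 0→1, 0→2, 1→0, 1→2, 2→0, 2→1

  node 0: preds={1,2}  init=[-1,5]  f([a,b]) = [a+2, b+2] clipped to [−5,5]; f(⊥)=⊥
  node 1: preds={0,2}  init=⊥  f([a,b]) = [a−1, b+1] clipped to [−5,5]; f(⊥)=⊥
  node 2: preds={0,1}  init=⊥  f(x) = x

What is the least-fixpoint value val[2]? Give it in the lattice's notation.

[-5,5]

Iteration log — 16 steps:
  step 1. node 0  ⊔preds=⊥  new=[-1,5]  stable
  step 2. node 1  ⊔preds=[-1,5]  new=[-2,5]  old=⊥  +wl: 0
  step 3. node 2  ⊔preds=[-2,5]  new=[-2,5]  old=⊥  +wl: 1
  step 4. node 0  ⊔preds=[-2,5]  new=[-1,5]  stable
  step 5. node 1  ⊔preds=[-2,5]  new=[-3,5]  old=[-2,5]  +wl: 0,2
  step 6. node 0  ⊔preds=[-3,5]  new=[-1,5]  stable
  step 7. node 2  ⊔preds=[-3,5]  new=[-3,5]  old=[-2,5]  +wl: 0,1
  step 8. node 0  ⊔preds=[-3,5]  new=[-1,5]  stable
  step 9. node 1  ⊔preds=[-3,5]  new=[-4,5]  old=[-3,5]  +wl: 0,2
  step 10. node 0  ⊔preds=[-4,5]  new=[-2,5]  old=[-1,5]  +wl: 1
  step 11. node 2  ⊔preds=[-4,5]  new=[-4,5]  old=[-3,5]  +wl: 0
  step 12. node 1  ⊔preds=[-4,5]  new=[-5,5]  old=[-4,5]  +wl: 2
  step 13. node 0  ⊔preds=[-5,5]  new=[-3,5]  old=[-2,5]  +wl: 1
  step 14. node 2  ⊔preds=[-5,5]  new=[-5,5]  old=[-4,5]  +wl: 0
  step 15. node 1  ⊔preds=[-5,5]  new=[-5,5]  stable
  step 16. node 0  ⊔preds=[-5,5]  new=[-3,5]  stable

Least fixpoint reached:
  node 0: [-3,5]
  node 1: [-5,5]
  node 2: [-5,5]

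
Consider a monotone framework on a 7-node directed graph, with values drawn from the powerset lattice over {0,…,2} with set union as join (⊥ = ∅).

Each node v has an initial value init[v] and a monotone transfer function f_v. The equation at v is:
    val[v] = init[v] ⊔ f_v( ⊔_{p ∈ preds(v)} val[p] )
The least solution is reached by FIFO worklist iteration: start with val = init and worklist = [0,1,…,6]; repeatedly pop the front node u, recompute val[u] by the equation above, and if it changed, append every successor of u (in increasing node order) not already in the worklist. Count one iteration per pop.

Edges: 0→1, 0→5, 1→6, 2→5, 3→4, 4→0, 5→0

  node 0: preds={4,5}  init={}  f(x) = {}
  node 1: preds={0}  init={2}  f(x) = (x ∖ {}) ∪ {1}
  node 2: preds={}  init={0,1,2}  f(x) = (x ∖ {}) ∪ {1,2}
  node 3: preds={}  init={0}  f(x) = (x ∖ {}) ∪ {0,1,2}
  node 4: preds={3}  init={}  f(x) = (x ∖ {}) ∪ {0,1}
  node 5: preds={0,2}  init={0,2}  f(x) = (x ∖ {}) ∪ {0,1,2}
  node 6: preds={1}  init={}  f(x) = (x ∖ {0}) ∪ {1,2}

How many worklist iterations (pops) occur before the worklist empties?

Iteration log — 8 steps:
  step 1. node 0  ⊔preds={0,2}  new={}  stable
  step 2. node 1  ⊔preds={}  new={1,2}  old={2}  +wl: 
  step 3. node 2  ⊔preds={}  new={0,1,2}  stable
  step 4. node 3  ⊔preds={}  new={0,1,2}  old={0}  +wl: 
  step 5. node 4  ⊔preds={0,1,2}  new={0,1,2}  old={}  +wl: 0
  step 6. node 5  ⊔preds={0,1,2}  new={0,1,2}  old={0,2}  +wl: 
  step 7. node 6  ⊔preds={1,2}  new={1,2}  old={}  +wl: 
  step 8. node 0  ⊔preds={0,1,2}  new={}  stable

Least fixpoint reached:
  node 0: {}
  node 1: {1,2}
  node 2: {0,1,2}
  node 3: {0,1,2}
  node 4: {0,1,2}
  node 5: {0,1,2}
  node 6: {1,2}

8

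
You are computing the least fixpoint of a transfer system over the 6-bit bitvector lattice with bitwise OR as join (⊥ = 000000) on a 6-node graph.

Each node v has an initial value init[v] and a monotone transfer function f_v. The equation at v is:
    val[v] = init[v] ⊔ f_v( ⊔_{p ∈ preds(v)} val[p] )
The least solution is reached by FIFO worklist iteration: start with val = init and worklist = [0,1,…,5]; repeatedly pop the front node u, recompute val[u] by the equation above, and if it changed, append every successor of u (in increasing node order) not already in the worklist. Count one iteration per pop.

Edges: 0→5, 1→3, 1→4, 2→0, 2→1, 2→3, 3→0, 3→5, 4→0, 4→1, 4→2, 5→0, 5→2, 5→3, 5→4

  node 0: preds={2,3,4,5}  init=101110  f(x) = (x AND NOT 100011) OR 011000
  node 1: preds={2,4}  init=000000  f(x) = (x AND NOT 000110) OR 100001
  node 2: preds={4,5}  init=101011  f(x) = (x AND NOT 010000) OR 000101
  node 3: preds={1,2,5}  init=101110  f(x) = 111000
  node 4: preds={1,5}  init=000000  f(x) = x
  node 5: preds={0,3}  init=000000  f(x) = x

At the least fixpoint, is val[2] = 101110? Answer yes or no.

Trace (16 dequeues):
  [1] u=0 | in 101111 | out 111110 | prev 101110 | push {}
  [2] u=1 | in 101011 | out 101001 | prev 000000 | push {}
  [3] u=2 | in 000000 | out 101111 | prev 101011 | push {0,1}
  [4] u=3 | in 101111 | out 111110 | prev 101110 | push {}
  [5] u=4 | in 101001 | out 101001 | prev 000000 | push {2}
  [6] u=5 | in 111110 | out 111110 | prev 000000 | push {3,4}
  [7] u=0 | in 111111 | out 111110 | ==
  [8] u=1 | in 101111 | out 101001 | ==
  [9] u=2 | in 111111 | out 101111 | ==
  [10] u=3 | in 111111 | out 111110 | ==
  [11] u=4 | in 111111 | out 111111 | prev 101001 | push {0,1,2}
  [12] u=0 | in 111111 | out 111110 | ==
  [13] u=1 | in 111111 | out 111001 | prev 101001 | push {3,4}
  [14] u=2 | in 111111 | out 101111 | ==
  [15] u=3 | in 111111 | out 111110 | ==
  [16] u=4 | in 111111 | out 111111 | ==

Converged values:
  [0] 111110
  [1] 111001
  [2] 101111
  [3] 111110
  [4] 111111
  [5] 111110

no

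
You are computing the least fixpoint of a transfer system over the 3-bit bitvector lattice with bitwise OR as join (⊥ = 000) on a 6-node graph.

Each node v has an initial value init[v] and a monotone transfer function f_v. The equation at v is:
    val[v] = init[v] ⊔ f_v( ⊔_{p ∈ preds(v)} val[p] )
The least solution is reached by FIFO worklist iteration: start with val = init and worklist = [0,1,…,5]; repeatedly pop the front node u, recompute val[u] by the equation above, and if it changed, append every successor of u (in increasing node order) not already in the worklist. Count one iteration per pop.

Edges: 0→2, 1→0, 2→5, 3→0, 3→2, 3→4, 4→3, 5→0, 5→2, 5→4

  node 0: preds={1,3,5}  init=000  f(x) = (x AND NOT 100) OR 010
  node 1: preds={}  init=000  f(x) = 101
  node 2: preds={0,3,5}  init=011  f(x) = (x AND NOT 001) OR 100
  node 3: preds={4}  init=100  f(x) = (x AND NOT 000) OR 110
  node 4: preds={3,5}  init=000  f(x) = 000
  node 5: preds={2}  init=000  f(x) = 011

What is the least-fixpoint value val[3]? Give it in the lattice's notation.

Trace (9 dequeues):
  [1] u=0 | in 100 | out 010 | prev 000 | push {}
  [2] u=1 | in 000 | out 101 | prev 000 | push {0}
  [3] u=2 | in 110 | out 111 | prev 011 | push {}
  [4] u=3 | in 000 | out 110 | prev 100 | push {2}
  [5] u=4 | in 110 | out 000 | ==
  [6] u=5 | in 111 | out 011 | prev 000 | push {4}
  [7] u=0 | in 111 | out 011 | prev 010 | push {}
  [8] u=2 | in 111 | out 111 | ==
  [9] u=4 | in 111 | out 000 | ==

Converged values:
  [0] 011
  [1] 101
  [2] 111
  [3] 110
  [4] 000
  [5] 011

110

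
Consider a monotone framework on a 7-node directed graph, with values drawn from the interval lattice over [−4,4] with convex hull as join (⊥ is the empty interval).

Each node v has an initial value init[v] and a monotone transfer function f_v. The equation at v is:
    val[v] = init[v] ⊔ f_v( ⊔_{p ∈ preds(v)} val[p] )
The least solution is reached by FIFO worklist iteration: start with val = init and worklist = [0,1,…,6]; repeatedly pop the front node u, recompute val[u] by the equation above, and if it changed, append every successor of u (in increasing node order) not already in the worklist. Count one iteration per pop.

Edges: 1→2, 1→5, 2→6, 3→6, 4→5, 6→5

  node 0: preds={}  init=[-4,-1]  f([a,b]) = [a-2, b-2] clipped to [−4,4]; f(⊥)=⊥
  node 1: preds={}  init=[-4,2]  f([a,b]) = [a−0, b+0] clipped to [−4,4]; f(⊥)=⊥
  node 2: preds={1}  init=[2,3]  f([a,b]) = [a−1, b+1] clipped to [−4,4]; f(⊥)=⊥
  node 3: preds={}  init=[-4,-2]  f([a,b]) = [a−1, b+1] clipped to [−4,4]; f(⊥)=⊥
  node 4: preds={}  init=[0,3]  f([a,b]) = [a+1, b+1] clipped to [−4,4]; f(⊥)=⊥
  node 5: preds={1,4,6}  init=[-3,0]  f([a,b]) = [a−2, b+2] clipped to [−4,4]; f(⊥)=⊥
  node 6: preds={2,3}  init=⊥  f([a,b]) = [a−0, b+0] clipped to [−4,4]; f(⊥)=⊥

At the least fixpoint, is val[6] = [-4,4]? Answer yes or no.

Iteration log — 8 steps:
  step 1. node 0  ⊔preds=⊥  new=[-4,-1]  stable
  step 2. node 1  ⊔preds=⊥  new=[-4,2]  stable
  step 3. node 2  ⊔preds=[-4,2]  new=[-4,3]  old=[2,3]  +wl: 
  step 4. node 3  ⊔preds=⊥  new=[-4,-2]  stable
  step 5. node 4  ⊔preds=⊥  new=[0,3]  stable
  step 6. node 5  ⊔preds=[-4,3]  new=[-4,4]  old=[-3,0]  +wl: 
  step 7. node 6  ⊔preds=[-4,3]  new=[-4,3]  old=⊥  +wl: 5
  step 8. node 5  ⊔preds=[-4,3]  new=[-4,4]  stable

Least fixpoint reached:
  node 0: [-4,-1]
  node 1: [-4,2]
  node 2: [-4,3]
  node 3: [-4,-2]
  node 4: [0,3]
  node 5: [-4,4]
  node 6: [-4,3]

no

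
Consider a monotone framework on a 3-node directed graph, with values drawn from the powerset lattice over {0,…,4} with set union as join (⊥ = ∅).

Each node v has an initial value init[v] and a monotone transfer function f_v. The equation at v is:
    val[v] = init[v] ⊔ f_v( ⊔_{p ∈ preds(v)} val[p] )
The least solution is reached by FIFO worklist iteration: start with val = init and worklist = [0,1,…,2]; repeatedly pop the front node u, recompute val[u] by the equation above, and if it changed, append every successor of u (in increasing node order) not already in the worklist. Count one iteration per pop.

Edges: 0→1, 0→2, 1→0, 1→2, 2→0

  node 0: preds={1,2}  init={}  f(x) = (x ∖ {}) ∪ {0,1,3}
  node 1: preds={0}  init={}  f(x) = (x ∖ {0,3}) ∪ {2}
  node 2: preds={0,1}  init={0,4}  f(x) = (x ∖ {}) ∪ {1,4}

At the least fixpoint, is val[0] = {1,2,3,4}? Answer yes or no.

Worklist (6 pops):
  #1 pop 0: in={0,4} → {0,1,3,4} (was {}); enqueue []
  #2 pop 1: in={0,1,3,4} → {1,2,4} (was {}); enqueue [0]
  #3 pop 2: in={0,1,2,3,4} → {0,1,2,3,4} (was {0,4}); enqueue []
  #4 pop 0: in={0,1,2,3,4} → {0,1,2,3,4} (was {0,1,3,4}); enqueue [1,2]
  #5 pop 1: in={0,1,2,3,4} → {1,2,4} (no change)
  #6 pop 2: in={0,1,2,3,4} → {0,1,2,3,4} (no change)

Fixpoint:
  val[0] = {0,1,2,3,4}
  val[1] = {1,2,4}
  val[2] = {0,1,2,3,4}

no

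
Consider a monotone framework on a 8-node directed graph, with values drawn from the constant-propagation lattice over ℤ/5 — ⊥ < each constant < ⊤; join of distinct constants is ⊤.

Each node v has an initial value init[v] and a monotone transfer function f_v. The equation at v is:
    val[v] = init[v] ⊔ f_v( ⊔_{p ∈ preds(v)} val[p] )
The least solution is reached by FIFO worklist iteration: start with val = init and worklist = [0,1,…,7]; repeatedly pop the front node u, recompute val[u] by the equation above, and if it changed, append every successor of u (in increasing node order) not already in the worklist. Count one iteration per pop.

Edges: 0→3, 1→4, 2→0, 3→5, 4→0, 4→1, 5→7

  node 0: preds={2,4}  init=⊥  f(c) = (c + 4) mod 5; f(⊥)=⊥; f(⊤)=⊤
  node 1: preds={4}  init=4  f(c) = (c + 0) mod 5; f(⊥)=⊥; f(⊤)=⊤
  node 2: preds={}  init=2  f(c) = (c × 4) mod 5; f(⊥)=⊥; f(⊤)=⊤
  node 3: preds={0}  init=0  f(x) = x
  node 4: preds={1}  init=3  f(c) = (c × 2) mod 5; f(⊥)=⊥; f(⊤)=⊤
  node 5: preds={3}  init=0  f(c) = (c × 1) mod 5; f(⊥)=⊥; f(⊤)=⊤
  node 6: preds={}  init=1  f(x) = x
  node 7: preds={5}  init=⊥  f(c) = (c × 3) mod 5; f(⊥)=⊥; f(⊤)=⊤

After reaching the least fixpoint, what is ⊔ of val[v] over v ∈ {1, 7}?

⊤

Trace (10 dequeues):
  [1] u=0 | in ⊤ | out ⊤ | prev ⊥ | push {}
  [2] u=1 | in 3 | out ⊤ | prev 4 | push {}
  [3] u=2 | in ⊥ | out 2 | ==
  [4] u=3 | in ⊤ | out ⊤ | prev 0 | push {}
  [5] u=4 | in ⊤ | out ⊤ | prev 3 | push {0,1}
  [6] u=5 | in ⊤ | out ⊤ | prev 0 | push {}
  [7] u=6 | in ⊥ | out 1 | ==
  [8] u=7 | in ⊤ | out ⊤ | prev ⊥ | push {}
  [9] u=0 | in ⊤ | out ⊤ | ==
  [10] u=1 | in ⊤ | out ⊤ | ==

Converged values:
  [0] ⊤
  [1] ⊤
  [2] 2
  [3] ⊤
  [4] ⊤
  [5] ⊤
  [6] 1
  [7] ⊤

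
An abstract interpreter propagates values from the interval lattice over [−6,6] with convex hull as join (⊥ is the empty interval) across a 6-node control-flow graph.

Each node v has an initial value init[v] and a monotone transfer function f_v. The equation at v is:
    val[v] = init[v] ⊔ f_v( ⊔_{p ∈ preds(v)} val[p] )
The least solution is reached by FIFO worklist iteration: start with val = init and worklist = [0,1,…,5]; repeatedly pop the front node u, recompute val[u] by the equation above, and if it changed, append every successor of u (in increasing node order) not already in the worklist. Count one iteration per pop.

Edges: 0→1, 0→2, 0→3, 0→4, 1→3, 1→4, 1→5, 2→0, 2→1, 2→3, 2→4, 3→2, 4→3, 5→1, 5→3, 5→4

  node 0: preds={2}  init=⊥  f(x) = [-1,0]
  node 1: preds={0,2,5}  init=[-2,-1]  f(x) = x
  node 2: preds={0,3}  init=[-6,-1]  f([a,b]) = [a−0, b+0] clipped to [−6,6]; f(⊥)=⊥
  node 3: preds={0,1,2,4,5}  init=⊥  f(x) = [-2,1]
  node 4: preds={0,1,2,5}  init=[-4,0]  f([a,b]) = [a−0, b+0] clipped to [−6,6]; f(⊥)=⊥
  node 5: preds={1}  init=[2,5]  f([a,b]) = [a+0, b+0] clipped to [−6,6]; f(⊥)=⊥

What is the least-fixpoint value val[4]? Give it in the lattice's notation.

[-6,5]

Worklist (13 pops):
  #1 pop 0: in=[-6,-1] → [-1,0] (was ⊥); enqueue []
  #2 pop 1: in=[-6,5] → [-6,5] (was [-2,-1]); enqueue []
  #3 pop 2: in=[-1,0] → [-6,0] (was [-6,-1]); enqueue [0,1]
  #4 pop 3: in=[-6,5] → [-2,1] (was ⊥); enqueue [2]
  #5 pop 4: in=[-6,5] → [-6,5] (was [-4,0]); enqueue [3]
  #6 pop 5: in=[-6,5] → [-6,5] (was [2,5]); enqueue [4]
  #7 pop 0: in=[-6,0] → [-1,0] (no change)
  #8 pop 1: in=[-6,5] → [-6,5] (no change)
  #9 pop 2: in=[-2,1] → [-6,1] (was [-6,0]); enqueue [0,1]
  #10 pop 3: in=[-6,5] → [-2,1] (no change)
  #11 pop 4: in=[-6,5] → [-6,5] (no change)
  #12 pop 0: in=[-6,1] → [-1,0] (no change)
  #13 pop 1: in=[-6,5] → [-6,5] (no change)

Fixpoint:
  val[0] = [-1,0]
  val[1] = [-6,5]
  val[2] = [-6,1]
  val[3] = [-2,1]
  val[4] = [-6,5]
  val[5] = [-6,5]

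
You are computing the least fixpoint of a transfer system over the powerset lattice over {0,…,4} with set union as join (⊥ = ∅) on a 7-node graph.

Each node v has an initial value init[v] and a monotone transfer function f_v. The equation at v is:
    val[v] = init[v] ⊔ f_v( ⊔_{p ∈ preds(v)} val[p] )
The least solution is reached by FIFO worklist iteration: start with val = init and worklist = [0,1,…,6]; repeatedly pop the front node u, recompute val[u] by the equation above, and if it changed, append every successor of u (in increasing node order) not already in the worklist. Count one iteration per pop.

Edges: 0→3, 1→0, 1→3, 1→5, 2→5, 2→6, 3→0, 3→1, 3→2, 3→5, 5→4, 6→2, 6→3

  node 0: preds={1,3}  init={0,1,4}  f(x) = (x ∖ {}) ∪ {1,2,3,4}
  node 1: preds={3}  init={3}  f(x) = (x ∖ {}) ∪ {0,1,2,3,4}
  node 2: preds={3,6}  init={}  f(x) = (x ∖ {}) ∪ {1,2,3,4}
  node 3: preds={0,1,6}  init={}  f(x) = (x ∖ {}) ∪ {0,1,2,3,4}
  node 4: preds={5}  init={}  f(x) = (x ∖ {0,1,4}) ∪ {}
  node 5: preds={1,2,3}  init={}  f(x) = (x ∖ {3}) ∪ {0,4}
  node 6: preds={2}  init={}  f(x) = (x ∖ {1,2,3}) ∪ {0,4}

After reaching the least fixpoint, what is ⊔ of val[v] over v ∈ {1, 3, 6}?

{0,1,2,3,4}

Iteration log — 14 steps:
  step 1. node 0  ⊔preds={3}  new={0,1,2,3,4}  old={0,1,4}  +wl: 
  step 2. node 1  ⊔preds={}  new={0,1,2,3,4}  old={3}  +wl: 0
  step 3. node 2  ⊔preds={}  new={1,2,3,4}  old={}  +wl: 
  step 4. node 3  ⊔preds={0,1,2,3,4}  new={0,1,2,3,4}  old={}  +wl: 1,2
  step 5. node 4  ⊔preds={}  new={}  stable
  step 6. node 5  ⊔preds={0,1,2,3,4}  new={0,1,2,4}  old={}  +wl: 4
  step 7. node 6  ⊔preds={1,2,3,4}  new={0,4}  old={}  +wl: 3
  step 8. node 0  ⊔preds={0,1,2,3,4}  new={0,1,2,3,4}  stable
  step 9. node 1  ⊔preds={0,1,2,3,4}  new={0,1,2,3,4}  stable
  step 10. node 2  ⊔preds={0,1,2,3,4}  new={0,1,2,3,4}  old={1,2,3,4}  +wl: 5,6
  step 11. node 4  ⊔preds={0,1,2,4}  new={2}  old={}  +wl: 
  step 12. node 3  ⊔preds={0,1,2,3,4}  new={0,1,2,3,4}  stable
  step 13. node 5  ⊔preds={0,1,2,3,4}  new={0,1,2,4}  stable
  step 14. node 6  ⊔preds={0,1,2,3,4}  new={0,4}  stable

Least fixpoint reached:
  node 0: {0,1,2,3,4}
  node 1: {0,1,2,3,4}
  node 2: {0,1,2,3,4}
  node 3: {0,1,2,3,4}
  node 4: {2}
  node 5: {0,1,2,4}
  node 6: {0,4}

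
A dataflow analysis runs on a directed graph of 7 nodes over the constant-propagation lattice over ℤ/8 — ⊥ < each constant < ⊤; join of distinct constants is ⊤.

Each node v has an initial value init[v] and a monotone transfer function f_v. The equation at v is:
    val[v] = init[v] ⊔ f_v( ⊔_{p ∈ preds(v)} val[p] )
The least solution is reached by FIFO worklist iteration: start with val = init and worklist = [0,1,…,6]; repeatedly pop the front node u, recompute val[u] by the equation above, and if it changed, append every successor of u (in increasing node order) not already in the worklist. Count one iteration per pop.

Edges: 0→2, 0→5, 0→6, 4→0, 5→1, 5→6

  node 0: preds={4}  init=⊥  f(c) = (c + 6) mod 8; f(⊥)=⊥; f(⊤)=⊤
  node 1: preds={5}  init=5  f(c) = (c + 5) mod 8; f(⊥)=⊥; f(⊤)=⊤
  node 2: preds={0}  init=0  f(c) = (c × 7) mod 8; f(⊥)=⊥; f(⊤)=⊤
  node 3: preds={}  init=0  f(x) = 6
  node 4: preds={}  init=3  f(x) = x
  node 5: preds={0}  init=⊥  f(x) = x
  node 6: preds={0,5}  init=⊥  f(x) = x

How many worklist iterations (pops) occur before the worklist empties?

8

Worklist (8 pops):
  #1 pop 0: in=3 → 1 (was ⊥); enqueue []
  #2 pop 1: in=⊥ → 5 (no change)
  #3 pop 2: in=1 → ⊤ (was 0); enqueue []
  #4 pop 3: in=⊥ → ⊤ (was 0); enqueue []
  #5 pop 4: in=⊥ → 3 (no change)
  #6 pop 5: in=1 → 1 (was ⊥); enqueue [1]
  #7 pop 6: in=1 → 1 (was ⊥); enqueue []
  #8 pop 1: in=1 → ⊤ (was 5); enqueue []

Fixpoint:
  val[0] = 1
  val[1] = ⊤
  val[2] = ⊤
  val[3] = ⊤
  val[4] = 3
  val[5] = 1
  val[6] = 1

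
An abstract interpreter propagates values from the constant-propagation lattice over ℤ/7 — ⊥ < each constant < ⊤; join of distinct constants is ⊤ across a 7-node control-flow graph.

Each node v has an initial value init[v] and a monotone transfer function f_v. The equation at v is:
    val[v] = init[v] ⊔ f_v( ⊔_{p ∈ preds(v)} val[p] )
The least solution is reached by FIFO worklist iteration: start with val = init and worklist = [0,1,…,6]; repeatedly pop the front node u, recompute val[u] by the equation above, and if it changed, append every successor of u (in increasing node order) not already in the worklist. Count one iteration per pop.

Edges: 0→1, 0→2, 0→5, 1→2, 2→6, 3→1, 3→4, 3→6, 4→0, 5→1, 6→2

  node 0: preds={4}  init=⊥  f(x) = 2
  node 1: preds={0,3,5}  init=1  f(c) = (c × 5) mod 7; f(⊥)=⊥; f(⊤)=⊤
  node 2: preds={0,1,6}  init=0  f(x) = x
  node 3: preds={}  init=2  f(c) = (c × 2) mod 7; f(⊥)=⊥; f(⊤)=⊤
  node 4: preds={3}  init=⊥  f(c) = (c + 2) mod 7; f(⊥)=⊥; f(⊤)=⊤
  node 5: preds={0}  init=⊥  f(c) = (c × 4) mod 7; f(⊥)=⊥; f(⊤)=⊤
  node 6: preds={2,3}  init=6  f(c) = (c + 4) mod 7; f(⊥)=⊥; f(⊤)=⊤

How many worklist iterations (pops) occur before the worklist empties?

10

Worklist (10 pops):
  #1 pop 0: in=⊥ → 2 (was ⊥); enqueue []
  #2 pop 1: in=2 → ⊤ (was 1); enqueue []
  #3 pop 2: in=⊤ → ⊤ (was 0); enqueue []
  #4 pop 3: in=⊥ → 2 (no change)
  #5 pop 4: in=2 → 4 (was ⊥); enqueue [0]
  #6 pop 5: in=2 → 1 (was ⊥); enqueue [1]
  #7 pop 6: in=⊤ → ⊤ (was 6); enqueue [2]
  #8 pop 0: in=4 → 2 (no change)
  #9 pop 1: in=⊤ → ⊤ (no change)
  #10 pop 2: in=⊤ → ⊤ (no change)

Fixpoint:
  val[0] = 2
  val[1] = ⊤
  val[2] = ⊤
  val[3] = 2
  val[4] = 4
  val[5] = 1
  val[6] = ⊤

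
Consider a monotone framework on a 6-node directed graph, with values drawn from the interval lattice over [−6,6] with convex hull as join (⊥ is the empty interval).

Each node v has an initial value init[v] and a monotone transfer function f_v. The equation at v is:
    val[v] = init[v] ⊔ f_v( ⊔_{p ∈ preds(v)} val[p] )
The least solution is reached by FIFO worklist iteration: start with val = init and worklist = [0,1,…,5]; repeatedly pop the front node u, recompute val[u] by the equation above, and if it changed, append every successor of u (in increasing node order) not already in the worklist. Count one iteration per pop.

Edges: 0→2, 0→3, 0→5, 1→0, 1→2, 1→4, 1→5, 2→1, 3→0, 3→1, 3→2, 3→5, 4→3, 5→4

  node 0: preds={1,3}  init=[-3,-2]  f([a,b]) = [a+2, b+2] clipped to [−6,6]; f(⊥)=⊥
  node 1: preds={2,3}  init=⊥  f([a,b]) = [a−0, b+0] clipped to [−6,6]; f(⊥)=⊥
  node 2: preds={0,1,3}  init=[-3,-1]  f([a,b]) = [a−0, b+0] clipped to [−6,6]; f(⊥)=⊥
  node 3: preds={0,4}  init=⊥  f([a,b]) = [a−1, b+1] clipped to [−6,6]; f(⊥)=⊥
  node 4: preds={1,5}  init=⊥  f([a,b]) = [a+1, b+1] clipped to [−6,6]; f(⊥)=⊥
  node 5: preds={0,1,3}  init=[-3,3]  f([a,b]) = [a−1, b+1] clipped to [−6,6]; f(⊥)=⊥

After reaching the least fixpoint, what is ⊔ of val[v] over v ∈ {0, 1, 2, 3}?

[-6,6]

Iteration log — 35 steps:
  step 1. node 0  ⊔preds=⊥  new=[-3,-2]  stable
  step 2. node 1  ⊔preds=[-3,-1]  new=[-3,-1]  old=⊥  +wl: 0
  step 3. node 2  ⊔preds=[-3,-1]  new=[-3,-1]  stable
  step 4. node 3  ⊔preds=[-3,-2]  new=[-4,-1]  old=⊥  +wl: 1,2
  step 5. node 4  ⊔preds=[-3,3]  new=[-2,4]  old=⊥  +wl: 3
  step 6. node 5  ⊔preds=[-4,-1]  new=[-5,3]  old=[-3,3]  +wl: 4
  step 7. node 0  ⊔preds=[-4,-1]  new=[-3,1]  old=[-3,-2]  +wl: 5
  step 8. node 1  ⊔preds=[-4,-1]  new=[-4,-1]  old=[-3,-1]  +wl: 0
  step 9. node 2  ⊔preds=[-4,1]  new=[-4,1]  old=[-3,-1]  +wl: 1
  step 10. node 3  ⊔preds=[-3,4]  new=[-4,5]  old=[-4,-1]  +wl: 2
  step 11. node 4  ⊔preds=[-5,3]  new=[-4,4]  old=[-2,4]  +wl: 3
  step 12. node 5  ⊔preds=[-4,5]  new=[-5,6]  old=[-5,3]  +wl: 4
  step 13. node 0  ⊔preds=[-4,5]  new=[-3,6]  old=[-3,1]  +wl: 5
  step 14. node 1  ⊔preds=[-4,5]  new=[-4,5]  old=[-4,-1]  +wl: 0
  step 15. node 2  ⊔preds=[-4,6]  new=[-4,6]  old=[-4,1]  +wl: 1
  step 16. node 3  ⊔preds=[-4,6]  new=[-5,6]  old=[-4,5]  +wl: 2
  step 17. node 4  ⊔preds=[-5,6]  new=[-4,6]  old=[-4,4]  +wl: 3
  step 18. node 5  ⊔preds=[-5,6]  new=[-6,6]  old=[-5,6]  +wl: 4
  step 19. node 0  ⊔preds=[-5,6]  new=[-3,6]  stable
  step 20. node 1  ⊔preds=[-5,6]  new=[-5,6]  old=[-4,5]  +wl: 0,5
  step 21. node 2  ⊔preds=[-5,6]  new=[-5,6]  old=[-4,6]  +wl: 1
  step 22. node 3  ⊔preds=[-4,6]  new=[-5,6]  stable
  step 23. node 4  ⊔preds=[-6,6]  new=[-5,6]  old=[-4,6]  +wl: 3
  step 24. node 0  ⊔preds=[-5,6]  new=[-3,6]  stable
  step 25. node 5  ⊔preds=[-5,6]  new=[-6,6]  stable
  step 26. node 1  ⊔preds=[-5,6]  new=[-5,6]  stable
  step 27. node 3  ⊔preds=[-5,6]  new=[-6,6]  old=[-5,6]  +wl: 0,1,2,5
  step 28. node 0  ⊔preds=[-6,6]  new=[-4,6]  old=[-3,6]  +wl: 3
  step 29. node 1  ⊔preds=[-6,6]  new=[-6,6]  old=[-5,6]  +wl: 0,4
  step 30. node 2  ⊔preds=[-6,6]  new=[-6,6]  old=[-5,6]  +wl: 1
  step 31. node 5  ⊔preds=[-6,6]  new=[-6,6]  stable
  step 32. node 3  ⊔preds=[-5,6]  new=[-6,6]  stable
  step 33. node 0  ⊔preds=[-6,6]  new=[-4,6]  stable
  step 34. node 4  ⊔preds=[-6,6]  new=[-5,6]  stable
  step 35. node 1  ⊔preds=[-6,6]  new=[-6,6]  stable

Least fixpoint reached:
  node 0: [-4,6]
  node 1: [-6,6]
  node 2: [-6,6]
  node 3: [-6,6]
  node 4: [-5,6]
  node 5: [-6,6]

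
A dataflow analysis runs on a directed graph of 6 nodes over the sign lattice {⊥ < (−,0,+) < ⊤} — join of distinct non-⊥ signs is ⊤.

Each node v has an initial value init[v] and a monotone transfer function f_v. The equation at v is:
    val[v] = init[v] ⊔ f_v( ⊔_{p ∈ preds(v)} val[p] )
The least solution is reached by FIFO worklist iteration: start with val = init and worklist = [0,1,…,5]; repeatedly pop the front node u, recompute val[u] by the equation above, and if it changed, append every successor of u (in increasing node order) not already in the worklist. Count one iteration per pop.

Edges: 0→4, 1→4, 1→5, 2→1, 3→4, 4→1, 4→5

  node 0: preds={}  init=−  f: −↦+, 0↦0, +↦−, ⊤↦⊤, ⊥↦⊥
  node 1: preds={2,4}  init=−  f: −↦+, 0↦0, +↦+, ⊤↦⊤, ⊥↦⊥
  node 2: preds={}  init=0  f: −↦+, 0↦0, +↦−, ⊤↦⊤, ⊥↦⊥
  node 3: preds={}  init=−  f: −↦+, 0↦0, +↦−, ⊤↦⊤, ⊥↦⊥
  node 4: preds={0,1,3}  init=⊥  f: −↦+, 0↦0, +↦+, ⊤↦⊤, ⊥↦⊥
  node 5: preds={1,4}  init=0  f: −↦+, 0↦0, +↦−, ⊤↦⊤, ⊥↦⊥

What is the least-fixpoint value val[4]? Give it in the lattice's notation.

⊤

Iteration log — 7 steps:
  step 1. node 0  ⊔preds=⊥  new=−  stable
  step 2. node 1  ⊔preds=0  new=⊤  old=−  +wl: 
  step 3. node 2  ⊔preds=⊥  new=0  stable
  step 4. node 3  ⊔preds=⊥  new=−  stable
  step 5. node 4  ⊔preds=⊤  new=⊤  old=⊥  +wl: 1
  step 6. node 5  ⊔preds=⊤  new=⊤  old=0  +wl: 
  step 7. node 1  ⊔preds=⊤  new=⊤  stable

Least fixpoint reached:
  node 0: −
  node 1: ⊤
  node 2: 0
  node 3: −
  node 4: ⊤
  node 5: ⊤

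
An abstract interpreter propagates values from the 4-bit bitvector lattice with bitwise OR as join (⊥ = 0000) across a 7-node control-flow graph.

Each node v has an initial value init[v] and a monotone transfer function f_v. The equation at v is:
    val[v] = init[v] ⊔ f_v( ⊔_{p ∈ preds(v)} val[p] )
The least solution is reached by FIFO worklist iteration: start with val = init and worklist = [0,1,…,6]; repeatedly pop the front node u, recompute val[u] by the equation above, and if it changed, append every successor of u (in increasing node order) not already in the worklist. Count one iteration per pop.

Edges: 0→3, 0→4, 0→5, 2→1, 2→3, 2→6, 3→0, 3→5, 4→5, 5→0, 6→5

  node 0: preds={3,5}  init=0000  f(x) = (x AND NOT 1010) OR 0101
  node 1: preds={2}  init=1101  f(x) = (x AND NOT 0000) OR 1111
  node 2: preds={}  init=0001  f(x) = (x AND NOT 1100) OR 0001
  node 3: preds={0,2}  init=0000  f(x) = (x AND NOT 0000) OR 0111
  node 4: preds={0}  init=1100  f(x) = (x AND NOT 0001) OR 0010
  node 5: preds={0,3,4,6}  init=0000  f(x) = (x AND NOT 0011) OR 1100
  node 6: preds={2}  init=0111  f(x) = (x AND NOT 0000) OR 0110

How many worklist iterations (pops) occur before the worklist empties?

8

Iteration log — 8 steps:
  step 1. node 0  ⊔preds=0000  new=0101  old=0000  +wl: 
  step 2. node 1  ⊔preds=0001  new=1111  old=1101  +wl: 
  step 3. node 2  ⊔preds=0000  new=0001  stable
  step 4. node 3  ⊔preds=0101  new=0111  old=0000  +wl: 0
  step 5. node 4  ⊔preds=0101  new=1110  old=1100  +wl: 
  step 6. node 5  ⊔preds=1111  new=1100  old=0000  +wl: 
  step 7. node 6  ⊔preds=0001  new=0111  stable
  step 8. node 0  ⊔preds=1111  new=0101  stable

Least fixpoint reached:
  node 0: 0101
  node 1: 1111
  node 2: 0001
  node 3: 0111
  node 4: 1110
  node 5: 1100
  node 6: 0111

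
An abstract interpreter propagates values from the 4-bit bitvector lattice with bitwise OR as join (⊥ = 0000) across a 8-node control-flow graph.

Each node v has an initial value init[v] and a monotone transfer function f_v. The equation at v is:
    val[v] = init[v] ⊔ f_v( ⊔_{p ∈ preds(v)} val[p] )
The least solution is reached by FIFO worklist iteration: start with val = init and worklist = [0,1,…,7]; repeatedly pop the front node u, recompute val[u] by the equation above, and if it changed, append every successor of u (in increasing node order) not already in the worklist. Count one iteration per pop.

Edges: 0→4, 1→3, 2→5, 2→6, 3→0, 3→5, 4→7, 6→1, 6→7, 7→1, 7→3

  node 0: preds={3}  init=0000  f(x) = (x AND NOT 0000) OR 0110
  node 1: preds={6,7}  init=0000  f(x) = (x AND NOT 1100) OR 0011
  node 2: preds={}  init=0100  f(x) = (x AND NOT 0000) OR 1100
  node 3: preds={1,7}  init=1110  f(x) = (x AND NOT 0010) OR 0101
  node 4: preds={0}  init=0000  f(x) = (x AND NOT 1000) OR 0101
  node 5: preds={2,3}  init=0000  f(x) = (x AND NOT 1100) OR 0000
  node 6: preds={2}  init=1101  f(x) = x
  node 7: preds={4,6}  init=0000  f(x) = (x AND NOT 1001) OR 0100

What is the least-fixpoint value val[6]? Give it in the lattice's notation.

Iteration log — 12 steps:
  step 1. node 0  ⊔preds=1110  new=1110  old=0000  +wl: 
  step 2. node 1  ⊔preds=1101  new=0011  old=0000  +wl: 
  step 3. node 2  ⊔preds=0000  new=1100  old=0100  +wl: 
  step 4. node 3  ⊔preds=0011  new=1111  old=1110  +wl: 0
  step 5. node 4  ⊔preds=1110  new=0111  old=0000  +wl: 
  step 6. node 5  ⊔preds=1111  new=0011  old=0000  +wl: 
  step 7. node 6  ⊔preds=1100  new=1101  stable
  step 8. node 7  ⊔preds=1111  new=0110  old=0000  +wl: 1,3
  step 9. node 0  ⊔preds=1111  new=1111  old=1110  +wl: 4
  step 10. node 1  ⊔preds=1111  new=0011  stable
  step 11. node 3  ⊔preds=0111  new=1111  stable
  step 12. node 4  ⊔preds=1111  new=0111  stable

Least fixpoint reached:
  node 0: 1111
  node 1: 0011
  node 2: 1100
  node 3: 1111
  node 4: 0111
  node 5: 0011
  node 6: 1101
  node 7: 0110

1101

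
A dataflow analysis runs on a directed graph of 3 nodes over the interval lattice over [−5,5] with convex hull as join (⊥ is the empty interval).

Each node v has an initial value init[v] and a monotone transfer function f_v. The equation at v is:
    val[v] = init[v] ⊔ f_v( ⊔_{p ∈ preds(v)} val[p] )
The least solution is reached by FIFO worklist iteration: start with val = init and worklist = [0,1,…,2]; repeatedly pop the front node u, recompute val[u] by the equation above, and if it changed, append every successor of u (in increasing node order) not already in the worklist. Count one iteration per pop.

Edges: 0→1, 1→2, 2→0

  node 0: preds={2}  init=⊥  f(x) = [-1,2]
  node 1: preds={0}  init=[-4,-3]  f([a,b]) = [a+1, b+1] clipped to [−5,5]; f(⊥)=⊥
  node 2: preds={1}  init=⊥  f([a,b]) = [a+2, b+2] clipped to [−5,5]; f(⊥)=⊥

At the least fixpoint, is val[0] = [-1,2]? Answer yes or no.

yes

Iteration log — 4 steps:
  step 1. node 0  ⊔preds=⊥  new=[-1,2]  old=⊥  +wl: 
  step 2. node 1  ⊔preds=[-1,2]  new=[-4,3]  old=[-4,-3]  +wl: 
  step 3. node 2  ⊔preds=[-4,3]  new=[-2,5]  old=⊥  +wl: 0
  step 4. node 0  ⊔preds=[-2,5]  new=[-1,2]  stable

Least fixpoint reached:
  node 0: [-1,2]
  node 1: [-4,3]
  node 2: [-2,5]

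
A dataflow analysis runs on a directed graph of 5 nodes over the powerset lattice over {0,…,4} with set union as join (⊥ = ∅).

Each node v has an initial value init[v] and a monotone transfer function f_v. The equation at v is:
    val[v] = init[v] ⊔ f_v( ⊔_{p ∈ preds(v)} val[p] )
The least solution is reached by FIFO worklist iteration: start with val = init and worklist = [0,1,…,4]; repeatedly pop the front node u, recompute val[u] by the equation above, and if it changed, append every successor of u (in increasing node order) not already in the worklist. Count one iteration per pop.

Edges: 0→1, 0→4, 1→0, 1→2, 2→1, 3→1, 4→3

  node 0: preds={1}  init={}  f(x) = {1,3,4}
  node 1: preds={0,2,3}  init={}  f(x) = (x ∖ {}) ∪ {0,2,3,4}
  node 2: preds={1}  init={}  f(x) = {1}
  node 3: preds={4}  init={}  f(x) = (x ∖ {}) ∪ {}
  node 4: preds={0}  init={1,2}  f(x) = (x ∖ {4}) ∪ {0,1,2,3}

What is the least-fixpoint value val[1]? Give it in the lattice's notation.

Worklist (9 pops):
  #1 pop 0: in={} → {1,3,4} (was {}); enqueue []
  #2 pop 1: in={1,3,4} → {0,1,2,3,4} (was {}); enqueue [0]
  #3 pop 2: in={0,1,2,3,4} → {1} (was {}); enqueue [1]
  #4 pop 3: in={1,2} → {1,2} (was {}); enqueue []
  #5 pop 4: in={1,3,4} → {0,1,2,3} (was {1,2}); enqueue [3]
  #6 pop 0: in={0,1,2,3,4} → {1,3,4} (no change)
  #7 pop 1: in={1,2,3,4} → {0,1,2,3,4} (no change)
  #8 pop 3: in={0,1,2,3} → {0,1,2,3} (was {1,2}); enqueue [1]
  #9 pop 1: in={0,1,2,3,4} → {0,1,2,3,4} (no change)

Fixpoint:
  val[0] = {1,3,4}
  val[1] = {0,1,2,3,4}
  val[2] = {1}
  val[3] = {0,1,2,3}
  val[4] = {0,1,2,3}

{0,1,2,3,4}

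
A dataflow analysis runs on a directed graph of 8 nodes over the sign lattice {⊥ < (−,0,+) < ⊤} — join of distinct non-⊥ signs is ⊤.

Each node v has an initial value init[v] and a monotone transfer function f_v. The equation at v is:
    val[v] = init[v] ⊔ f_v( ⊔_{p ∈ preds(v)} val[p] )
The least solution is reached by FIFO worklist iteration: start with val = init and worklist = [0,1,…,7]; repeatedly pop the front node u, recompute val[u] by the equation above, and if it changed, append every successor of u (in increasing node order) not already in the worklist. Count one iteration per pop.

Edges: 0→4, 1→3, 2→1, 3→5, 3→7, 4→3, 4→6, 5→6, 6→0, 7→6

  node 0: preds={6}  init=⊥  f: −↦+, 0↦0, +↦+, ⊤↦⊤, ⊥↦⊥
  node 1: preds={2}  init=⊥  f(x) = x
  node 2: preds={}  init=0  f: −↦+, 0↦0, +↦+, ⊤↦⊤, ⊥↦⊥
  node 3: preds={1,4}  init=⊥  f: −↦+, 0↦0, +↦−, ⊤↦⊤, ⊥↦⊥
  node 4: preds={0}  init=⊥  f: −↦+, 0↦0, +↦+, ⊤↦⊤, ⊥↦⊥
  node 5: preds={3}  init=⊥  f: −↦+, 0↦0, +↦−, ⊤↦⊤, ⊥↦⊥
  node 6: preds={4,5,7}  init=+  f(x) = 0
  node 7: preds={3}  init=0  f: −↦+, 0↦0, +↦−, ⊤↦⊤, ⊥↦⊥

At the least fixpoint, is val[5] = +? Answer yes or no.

Iteration log — 15 steps:
  step 1. node 0  ⊔preds=+  new=+  old=⊥  +wl: 
  step 2. node 1  ⊔preds=0  new=0  old=⊥  +wl: 
  step 3. node 2  ⊔preds=⊥  new=0  stable
  step 4. node 3  ⊔preds=0  new=0  old=⊥  +wl: 
  step 5. node 4  ⊔preds=+  new=+  old=⊥  +wl: 3
  step 6. node 5  ⊔preds=0  new=0  old=⊥  +wl: 
  step 7. node 6  ⊔preds=⊤  new=⊤  old=+  +wl: 0
  step 8. node 7  ⊔preds=0  new=0  stable
  step 9. node 3  ⊔preds=⊤  new=⊤  old=0  +wl: 5,7
  step 10. node 0  ⊔preds=⊤  new=⊤  old=+  +wl: 4
  step 11. node 5  ⊔preds=⊤  new=⊤  old=0  +wl: 6
  step 12. node 7  ⊔preds=⊤  new=⊤  old=0  +wl: 
  step 13. node 4  ⊔preds=⊤  new=⊤  old=+  +wl: 3
  step 14. node 6  ⊔preds=⊤  new=⊤  stable
  step 15. node 3  ⊔preds=⊤  new=⊤  stable

Least fixpoint reached:
  node 0: ⊤
  node 1: 0
  node 2: 0
  node 3: ⊤
  node 4: ⊤
  node 5: ⊤
  node 6: ⊤
  node 7: ⊤

no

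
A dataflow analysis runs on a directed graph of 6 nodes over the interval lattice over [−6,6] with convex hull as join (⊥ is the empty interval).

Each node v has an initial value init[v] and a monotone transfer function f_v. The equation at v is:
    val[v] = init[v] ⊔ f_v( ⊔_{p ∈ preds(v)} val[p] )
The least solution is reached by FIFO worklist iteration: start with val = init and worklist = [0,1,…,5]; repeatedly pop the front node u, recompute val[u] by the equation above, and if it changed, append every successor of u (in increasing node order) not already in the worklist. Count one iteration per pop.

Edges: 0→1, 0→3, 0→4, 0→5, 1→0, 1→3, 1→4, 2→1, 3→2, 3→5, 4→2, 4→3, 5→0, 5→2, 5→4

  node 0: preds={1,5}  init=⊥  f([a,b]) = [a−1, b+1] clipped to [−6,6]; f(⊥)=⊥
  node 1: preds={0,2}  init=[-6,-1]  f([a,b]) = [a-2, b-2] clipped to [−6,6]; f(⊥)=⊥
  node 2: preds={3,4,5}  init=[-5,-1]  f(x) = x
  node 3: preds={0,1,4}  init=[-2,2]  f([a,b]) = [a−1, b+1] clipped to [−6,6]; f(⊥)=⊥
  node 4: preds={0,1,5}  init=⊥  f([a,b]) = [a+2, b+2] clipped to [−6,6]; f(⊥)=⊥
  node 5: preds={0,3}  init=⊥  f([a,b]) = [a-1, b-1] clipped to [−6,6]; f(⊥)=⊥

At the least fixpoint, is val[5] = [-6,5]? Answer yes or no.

yes

Worklist (34 pops):
  #1 pop 0: in=[-6,-1] → [-6,0] (was ⊥); enqueue []
  #2 pop 1: in=[-6,0] → [-6,-1] (no change)
  #3 pop 2: in=[-2,2] → [-5,2] (was [-5,-1]); enqueue [1]
  #4 pop 3: in=[-6,0] → [-6,2] (was [-2,2]); enqueue [2]
  #5 pop 4: in=[-6,0] → [-4,2] (was ⊥); enqueue [3]
  #6 pop 5: in=[-6,2] → [-6,1] (was ⊥); enqueue [0,4]
  #7 pop 1: in=[-6,2] → [-6,0] (was [-6,-1]); enqueue []
  #8 pop 2: in=[-6,2] → [-6,2] (was [-5,2]); enqueue [1]
  #9 pop 3: in=[-6,2] → [-6,3] (was [-6,2]); enqueue [2,5]
  #10 pop 0: in=[-6,1] → [-6,2] (was [-6,0]); enqueue [3]
  #11 pop 4: in=[-6,2] → [-4,4] (was [-4,2]); enqueue []
  #12 pop 1: in=[-6,2] → [-6,0] (no change)
  #13 pop 2: in=[-6,4] → [-6,4] (was [-6,2]); enqueue [1]
  #14 pop 5: in=[-6,3] → [-6,2] (was [-6,1]); enqueue [0,2,4]
  #15 pop 3: in=[-6,4] → [-6,5] (was [-6,3]); enqueue [5]
  #16 pop 1: in=[-6,4] → [-6,2] (was [-6,0]); enqueue [3]
  #17 pop 0: in=[-6,2] → [-6,3] (was [-6,2]); enqueue [1]
  #18 pop 2: in=[-6,5] → [-6,5] (was [-6,4]); enqueue []
  #19 pop 4: in=[-6,3] → [-4,5] (was [-4,4]); enqueue [2]
  #20 pop 5: in=[-6,5] → [-6,4] (was [-6,2]); enqueue [0,4]
  #21 pop 3: in=[-6,5] → [-6,6] (was [-6,5]); enqueue [5]
  #22 pop 1: in=[-6,5] → [-6,3] (was [-6,2]); enqueue [3]
  #23 pop 2: in=[-6,6] → [-6,6] (was [-6,5]); enqueue [1]
  #24 pop 0: in=[-6,4] → [-6,5] (was [-6,3]); enqueue []
  #25 pop 4: in=[-6,5] → [-4,6] (was [-4,5]); enqueue [2]
  #26 pop 5: in=[-6,6] → [-6,5] (was [-6,4]); enqueue [0,4]
  #27 pop 3: in=[-6,6] → [-6,6] (no change)
  #28 pop 1: in=[-6,6] → [-6,4] (was [-6,3]); enqueue [3]
  #29 pop 2: in=[-6,6] → [-6,6] (no change)
  #30 pop 0: in=[-6,5] → [-6,6] (was [-6,5]); enqueue [1,5]
  #31 pop 4: in=[-6,6] → [-4,6] (no change)
  #32 pop 3: in=[-6,6] → [-6,6] (no change)
  #33 pop 1: in=[-6,6] → [-6,4] (no change)
  #34 pop 5: in=[-6,6] → [-6,5] (no change)

Fixpoint:
  val[0] = [-6,6]
  val[1] = [-6,4]
  val[2] = [-6,6]
  val[3] = [-6,6]
  val[4] = [-4,6]
  val[5] = [-6,5]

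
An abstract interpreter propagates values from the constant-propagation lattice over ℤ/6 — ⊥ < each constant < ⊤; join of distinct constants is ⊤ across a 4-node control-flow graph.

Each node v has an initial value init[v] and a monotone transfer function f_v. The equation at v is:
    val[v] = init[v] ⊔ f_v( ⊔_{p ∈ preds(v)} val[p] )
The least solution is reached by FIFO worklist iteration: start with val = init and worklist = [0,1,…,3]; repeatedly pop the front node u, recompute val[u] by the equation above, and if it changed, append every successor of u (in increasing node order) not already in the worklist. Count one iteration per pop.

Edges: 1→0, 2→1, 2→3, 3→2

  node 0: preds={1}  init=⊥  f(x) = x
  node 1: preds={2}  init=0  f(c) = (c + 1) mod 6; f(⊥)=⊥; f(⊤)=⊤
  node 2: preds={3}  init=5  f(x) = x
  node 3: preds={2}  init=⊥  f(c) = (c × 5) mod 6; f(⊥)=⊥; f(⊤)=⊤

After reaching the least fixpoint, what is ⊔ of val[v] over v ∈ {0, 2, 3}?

Iteration log — 9 steps:
  step 1. node 0  ⊔preds=0  new=0  old=⊥  +wl: 
  step 2. node 1  ⊔preds=5  new=0  stable
  step 3. node 2  ⊔preds=⊥  new=5  stable
  step 4. node 3  ⊔preds=5  new=1  old=⊥  +wl: 2
  step 5. node 2  ⊔preds=1  new=⊤  old=5  +wl: 1,3
  step 6. node 1  ⊔preds=⊤  new=⊤  old=0  +wl: 0
  step 7. node 3  ⊔preds=⊤  new=⊤  old=1  +wl: 2
  step 8. node 0  ⊔preds=⊤  new=⊤  old=0  +wl: 
  step 9. node 2  ⊔preds=⊤  new=⊤  stable

Least fixpoint reached:
  node 0: ⊤
  node 1: ⊤
  node 2: ⊤
  node 3: ⊤

⊤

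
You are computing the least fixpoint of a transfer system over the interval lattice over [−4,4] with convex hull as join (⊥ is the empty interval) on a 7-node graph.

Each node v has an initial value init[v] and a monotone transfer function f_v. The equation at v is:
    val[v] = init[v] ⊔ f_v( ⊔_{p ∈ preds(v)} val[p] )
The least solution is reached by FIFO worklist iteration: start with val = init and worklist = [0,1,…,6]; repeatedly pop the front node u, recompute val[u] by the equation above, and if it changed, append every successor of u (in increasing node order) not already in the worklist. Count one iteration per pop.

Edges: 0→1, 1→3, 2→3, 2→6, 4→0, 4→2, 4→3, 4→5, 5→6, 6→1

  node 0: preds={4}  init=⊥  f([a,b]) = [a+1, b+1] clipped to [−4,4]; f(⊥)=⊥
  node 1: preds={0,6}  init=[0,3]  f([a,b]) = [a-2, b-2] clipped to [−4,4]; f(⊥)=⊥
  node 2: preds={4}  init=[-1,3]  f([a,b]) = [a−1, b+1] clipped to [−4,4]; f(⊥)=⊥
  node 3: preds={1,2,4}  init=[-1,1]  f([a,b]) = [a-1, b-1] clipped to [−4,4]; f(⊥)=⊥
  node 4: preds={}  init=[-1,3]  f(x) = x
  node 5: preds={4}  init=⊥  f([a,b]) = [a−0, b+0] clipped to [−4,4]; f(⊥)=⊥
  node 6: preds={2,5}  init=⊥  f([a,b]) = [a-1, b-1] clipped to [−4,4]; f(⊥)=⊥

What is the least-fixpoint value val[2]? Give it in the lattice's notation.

Iteration log — 9 steps:
  step 1. node 0  ⊔preds=[-1,3]  new=[0,4]  old=⊥  +wl: 
  step 2. node 1  ⊔preds=[0,4]  new=[-2,3]  old=[0,3]  +wl: 
  step 3. node 2  ⊔preds=[-1,3]  new=[-2,4]  old=[-1,3]  +wl: 
  step 4. node 3  ⊔preds=[-2,4]  new=[-3,3]  old=[-1,1]  +wl: 
  step 5. node 4  ⊔preds=⊥  new=[-1,3]  stable
  step 6. node 5  ⊔preds=[-1,3]  new=[-1,3]  old=⊥  +wl: 
  step 7. node 6  ⊔preds=[-2,4]  new=[-3,3]  old=⊥  +wl: 1
  step 8. node 1  ⊔preds=[-3,4]  new=[-4,3]  old=[-2,3]  +wl: 3
  step 9. node 3  ⊔preds=[-4,4]  new=[-4,3]  old=[-3,3]  +wl: 

Least fixpoint reached:
  node 0: [0,4]
  node 1: [-4,3]
  node 2: [-2,4]
  node 3: [-4,3]
  node 4: [-1,3]
  node 5: [-1,3]
  node 6: [-3,3]

[-2,4]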